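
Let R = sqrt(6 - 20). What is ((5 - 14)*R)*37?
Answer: -333*I*sqrt(14) ≈ -1246.0*I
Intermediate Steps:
R = I*sqrt(14) (R = sqrt(-14) = I*sqrt(14) ≈ 3.7417*I)
((5 - 14)*R)*37 = ((5 - 14)*(I*sqrt(14)))*37 = -9*I*sqrt(14)*37 = -333*I*sqrt(14)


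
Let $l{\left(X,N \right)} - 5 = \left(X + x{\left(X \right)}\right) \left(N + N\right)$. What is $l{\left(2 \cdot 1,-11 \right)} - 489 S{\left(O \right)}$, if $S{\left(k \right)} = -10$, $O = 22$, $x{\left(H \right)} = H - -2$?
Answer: $4763$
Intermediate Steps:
$x{\left(H \right)} = 2 + H$ ($x{\left(H \right)} = H + 2 = 2 + H$)
$l{\left(X,N \right)} = 5 + 2 N \left(2 + 2 X\right)$ ($l{\left(X,N \right)} = 5 + \left(X + \left(2 + X\right)\right) \left(N + N\right) = 5 + \left(2 + 2 X\right) 2 N = 5 + 2 N \left(2 + 2 X\right)$)
$l{\left(2 \cdot 1,-11 \right)} - 489 S{\left(O \right)} = \left(5 + 4 \left(-11\right) + 4 \left(-11\right) 2 \cdot 1\right) - -4890 = \left(5 - 44 + 4 \left(-11\right) 2\right) + 4890 = \left(5 - 44 - 88\right) + 4890 = -127 + 4890 = 4763$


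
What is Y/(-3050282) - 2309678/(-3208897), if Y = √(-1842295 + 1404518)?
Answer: 2309678/3208897 - I*√437777/3050282 ≈ 0.71977 - 0.00021691*I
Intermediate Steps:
Y = I*√437777 (Y = √(-437777) = I*√437777 ≈ 661.65*I)
Y/(-3050282) - 2309678/(-3208897) = (I*√437777)/(-3050282) - 2309678/(-3208897) = (I*√437777)*(-1/3050282) - 2309678*(-1/3208897) = -I*√437777/3050282 + 2309678/3208897 = 2309678/3208897 - I*√437777/3050282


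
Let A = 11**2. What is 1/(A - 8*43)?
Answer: -1/223 ≈ -0.0044843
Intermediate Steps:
A = 121
1/(A - 8*43) = 1/(121 - 8*43) = 1/(121 - 344) = 1/(-223) = -1/223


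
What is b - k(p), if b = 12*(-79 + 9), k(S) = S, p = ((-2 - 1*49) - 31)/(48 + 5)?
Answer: -44438/53 ≈ -838.45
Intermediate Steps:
p = -82/53 (p = ((-2 - 49) - 31)/53 = (-51 - 31)*(1/53) = -82*1/53 = -82/53 ≈ -1.5472)
b = -840 (b = 12*(-70) = -840)
b - k(p) = -840 - 1*(-82/53) = -840 + 82/53 = -44438/53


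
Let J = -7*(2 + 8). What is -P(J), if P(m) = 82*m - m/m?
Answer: 5741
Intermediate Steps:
J = -70 (J = -7*10 = -70)
P(m) = -1 + 82*m (P(m) = 82*m - 1*1 = 82*m - 1 = -1 + 82*m)
-P(J) = -(-1 + 82*(-70)) = -(-1 - 5740) = -1*(-5741) = 5741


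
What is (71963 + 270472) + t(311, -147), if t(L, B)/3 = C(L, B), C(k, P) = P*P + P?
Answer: 406821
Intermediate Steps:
C(k, P) = P + P**2 (C(k, P) = P**2 + P = P + P**2)
t(L, B) = 3*B*(1 + B) (t(L, B) = 3*(B*(1 + B)) = 3*B*(1 + B))
(71963 + 270472) + t(311, -147) = (71963 + 270472) + 3*(-147)*(1 - 147) = 342435 + 3*(-147)*(-146) = 342435 + 64386 = 406821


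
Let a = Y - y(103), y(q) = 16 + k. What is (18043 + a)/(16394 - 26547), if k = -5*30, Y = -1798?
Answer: -1489/923 ≈ -1.6132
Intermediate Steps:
k = -150
y(q) = -134 (y(q) = 16 - 150 = -134)
a = -1664 (a = -1798 - 1*(-134) = -1798 + 134 = -1664)
(18043 + a)/(16394 - 26547) = (18043 - 1664)/(16394 - 26547) = 16379/(-10153) = 16379*(-1/10153) = -1489/923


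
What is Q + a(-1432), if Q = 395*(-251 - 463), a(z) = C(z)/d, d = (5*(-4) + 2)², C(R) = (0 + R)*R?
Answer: -22331774/81 ≈ -2.7570e+5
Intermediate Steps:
C(R) = R² (C(R) = R*R = R²)
d = 324 (d = (-20 + 2)² = (-18)² = 324)
a(z) = z²/324
Q = -282030 (Q = 395*(-714) = -282030)
Q + a(-1432) = -282030 + (1/324)*(-1432)² = -282030 + (1/324)*2050624 = -282030 + 512656/81 = -22331774/81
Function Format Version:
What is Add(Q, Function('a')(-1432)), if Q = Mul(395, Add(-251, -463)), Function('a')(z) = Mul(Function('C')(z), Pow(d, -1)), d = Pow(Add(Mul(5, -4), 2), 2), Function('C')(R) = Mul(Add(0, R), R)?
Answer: Rational(-22331774, 81) ≈ -2.7570e+5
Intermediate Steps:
Function('C')(R) = Pow(R, 2) (Function('C')(R) = Mul(R, R) = Pow(R, 2))
d = 324 (d = Pow(Add(-20, 2), 2) = Pow(-18, 2) = 324)
Function('a')(z) = Mul(Rational(1, 324), Pow(z, 2)) (Function('a')(z) = Mul(Pow(z, 2), Pow(324, -1)) = Mul(Pow(z, 2), Rational(1, 324)) = Mul(Rational(1, 324), Pow(z, 2)))
Q = -282030 (Q = Mul(395, -714) = -282030)
Add(Q, Function('a')(-1432)) = Add(-282030, Mul(Rational(1, 324), Pow(-1432, 2))) = Add(-282030, Mul(Rational(1, 324), 2050624)) = Add(-282030, Rational(512656, 81)) = Rational(-22331774, 81)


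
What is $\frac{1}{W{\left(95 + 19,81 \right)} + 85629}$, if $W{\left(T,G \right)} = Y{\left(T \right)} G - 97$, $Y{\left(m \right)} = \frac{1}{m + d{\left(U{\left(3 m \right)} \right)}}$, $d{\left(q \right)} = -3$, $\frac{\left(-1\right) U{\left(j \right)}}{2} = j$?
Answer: $\frac{37}{3164711} \approx 1.1691 \cdot 10^{-5}$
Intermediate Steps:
$U{\left(j \right)} = - 2 j$
$Y{\left(m \right)} = \frac{1}{-3 + m}$ ($Y{\left(m \right)} = \frac{1}{m - 3} = \frac{1}{-3 + m}$)
$W{\left(T,G \right)} = -97 + \frac{G}{-3 + T}$ ($W{\left(T,G \right)} = \frac{G}{-3 + T} - 97 = -97 + \frac{G}{-3 + T}$)
$\frac{1}{W{\left(95 + 19,81 \right)} + 85629} = \frac{1}{\frac{291 + 81 - 97 \left(95 + 19\right)}{-3 + \left(95 + 19\right)} + 85629} = \frac{1}{\frac{291 + 81 - 11058}{-3 + 114} + 85629} = \frac{1}{\frac{291 + 81 - 11058}{111} + 85629} = \frac{1}{\frac{1}{111} \left(-10686\right) + 85629} = \frac{1}{- \frac{3562}{37} + 85629} = \frac{1}{\frac{3164711}{37}} = \frac{37}{3164711}$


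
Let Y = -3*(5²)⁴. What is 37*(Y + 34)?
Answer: -43358117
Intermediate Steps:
Y = -1171875 (Y = -3*25⁴ = -3*390625 = -1171875)
37*(Y + 34) = 37*(-1171875 + 34) = 37*(-1171841) = -43358117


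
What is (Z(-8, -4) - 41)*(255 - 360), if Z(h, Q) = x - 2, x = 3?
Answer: 4200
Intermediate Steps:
Z(h, Q) = 1 (Z(h, Q) = 3 - 2 = 1)
(Z(-8, -4) - 41)*(255 - 360) = (1 - 41)*(255 - 360) = -40*(-105) = 4200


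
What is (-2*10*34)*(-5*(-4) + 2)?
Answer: -14960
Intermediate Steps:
(-2*10*34)*(-5*(-4) + 2) = (-20*34)*(-1*(-20) + 2) = -680*(20 + 2) = -680*22 = -14960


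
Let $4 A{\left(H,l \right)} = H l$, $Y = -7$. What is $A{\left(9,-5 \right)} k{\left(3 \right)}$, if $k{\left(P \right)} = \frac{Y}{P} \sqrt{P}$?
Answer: $\frac{105 \sqrt{3}}{4} \approx 45.466$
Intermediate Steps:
$A{\left(H,l \right)} = \frac{H l}{4}$
$k{\left(P \right)} = - \frac{7}{\sqrt{P}}$ ($k{\left(P \right)} = - \frac{7}{P} \sqrt{P} = - \frac{7}{\sqrt{P}}$)
$A{\left(9,-5 \right)} k{\left(3 \right)} = \frac{1}{4} \cdot 9 \left(-5\right) \left(- \frac{7}{\sqrt{3}}\right) = - \frac{45 \left(- 7 \frac{\sqrt{3}}{3}\right)}{4} = - \frac{45 \left(- \frac{7 \sqrt{3}}{3}\right)}{4} = \frac{105 \sqrt{3}}{4}$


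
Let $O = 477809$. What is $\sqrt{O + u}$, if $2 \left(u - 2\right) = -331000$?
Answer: $\sqrt{312311} \approx 558.85$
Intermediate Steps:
$u = -165498$ ($u = 2 + \frac{1}{2} \left(-331000\right) = 2 - 165500 = -165498$)
$\sqrt{O + u} = \sqrt{477809 - 165498} = \sqrt{312311}$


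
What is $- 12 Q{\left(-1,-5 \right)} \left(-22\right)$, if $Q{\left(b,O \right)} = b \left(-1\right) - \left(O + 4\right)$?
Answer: $528$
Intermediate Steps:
$Q{\left(b,O \right)} = -4 - O - b$ ($Q{\left(b,O \right)} = - b - \left(4 + O\right) = -4 - O - b$)
$- 12 Q{\left(-1,-5 \right)} \left(-22\right) = - 12 \left(-4 - -5 - -1\right) \left(-22\right) = - 12 \left(-4 + 5 + 1\right) \left(-22\right) = \left(-12\right) 2 \left(-22\right) = \left(-24\right) \left(-22\right) = 528$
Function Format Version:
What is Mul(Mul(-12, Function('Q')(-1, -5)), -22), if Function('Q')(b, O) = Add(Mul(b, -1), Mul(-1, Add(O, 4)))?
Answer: 528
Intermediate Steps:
Function('Q')(b, O) = Add(-4, Mul(-1, O), Mul(-1, b)) (Function('Q')(b, O) = Add(Mul(-1, b), Mul(-1, Add(4, O))) = Add(Mul(-1, b), Add(-4, Mul(-1, O))) = Add(-4, Mul(-1, O), Mul(-1, b)))
Mul(Mul(-12, Function('Q')(-1, -5)), -22) = Mul(Mul(-12, Add(-4, Mul(-1, -5), Mul(-1, -1))), -22) = Mul(Mul(-12, Add(-4, 5, 1)), -22) = Mul(Mul(-12, 2), -22) = Mul(-24, -22) = 528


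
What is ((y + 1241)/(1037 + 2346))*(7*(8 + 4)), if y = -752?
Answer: 41076/3383 ≈ 12.142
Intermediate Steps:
((y + 1241)/(1037 + 2346))*(7*(8 + 4)) = ((-752 + 1241)/(1037 + 2346))*(7*(8 + 4)) = (489/3383)*(7*12) = (489*(1/3383))*84 = (489/3383)*84 = 41076/3383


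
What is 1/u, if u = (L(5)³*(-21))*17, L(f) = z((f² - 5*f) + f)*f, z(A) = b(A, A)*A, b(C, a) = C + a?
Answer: -1/5578125000 ≈ -1.7927e-10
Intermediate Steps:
z(A) = 2*A² (z(A) = (A + A)*A = (2*A)*A = 2*A²)
L(f) = 2*f*(f² - 4*f)² (L(f) = (2*((f² - 5*f) + f)²)*f = (2*(f² - 4*f)²)*f = 2*f*(f² - 4*f)²)
u = -5578125000 (u = ((2*5³*(-4 + 5)²)³*(-21))*17 = ((2*125*1²)³*(-21))*17 = ((2*125*1)³*(-21))*17 = (250³*(-21))*17 = (15625000*(-21))*17 = -328125000*17 = -5578125000)
1/u = 1/(-5578125000) = -1/5578125000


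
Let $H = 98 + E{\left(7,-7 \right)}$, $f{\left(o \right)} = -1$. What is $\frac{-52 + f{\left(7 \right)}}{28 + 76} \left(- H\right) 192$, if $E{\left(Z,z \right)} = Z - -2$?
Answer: $\frac{136104}{13} \approx 10470.0$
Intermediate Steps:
$E{\left(Z,z \right)} = 2 + Z$ ($E{\left(Z,z \right)} = Z + 2 = 2 + Z$)
$H = 107$ ($H = 98 + \left(2 + 7\right) = 98 + 9 = 107$)
$\frac{-52 + f{\left(7 \right)}}{28 + 76} \left(- H\right) 192 = \frac{-52 - 1}{28 + 76} \left(\left(-1\right) 107\right) 192 = - \frac{53}{104} \left(-107\right) 192 = \left(-53\right) \frac{1}{104} \left(-107\right) 192 = \left(- \frac{53}{104}\right) \left(-107\right) 192 = \frac{5671}{104} \cdot 192 = \frac{136104}{13}$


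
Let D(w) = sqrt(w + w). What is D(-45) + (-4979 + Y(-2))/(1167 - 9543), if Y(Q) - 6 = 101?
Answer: 203/349 + 3*I*sqrt(10) ≈ 0.58166 + 9.4868*I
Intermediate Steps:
Y(Q) = 107 (Y(Q) = 6 + 101 = 107)
D(w) = sqrt(2)*sqrt(w) (D(w) = sqrt(2*w) = sqrt(2)*sqrt(w))
D(-45) + (-4979 + Y(-2))/(1167 - 9543) = sqrt(2)*sqrt(-45) + (-4979 + 107)/(1167 - 9543) = sqrt(2)*(3*I*sqrt(5)) - 4872/(-8376) = 3*I*sqrt(10) - 4872*(-1/8376) = 3*I*sqrt(10) + 203/349 = 203/349 + 3*I*sqrt(10)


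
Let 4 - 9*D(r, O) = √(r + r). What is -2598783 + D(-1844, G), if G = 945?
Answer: -23389043/9 - 2*I*√922/9 ≈ -2.5988e+6 - 6.7477*I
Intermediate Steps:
D(r, O) = 4/9 - √2*√r/9 (D(r, O) = 4/9 - √(r + r)/9 = 4/9 - √2*√r/9)
-2598783 + D(-1844, G) = -2598783 + (4/9 - √2*√(-1844)/9) = -2598783 + (4/9 - √2*2*I*√461/9) = -2598783 + (4/9 - 2*I*√922/9) = -23389043/9 - 2*I*√922/9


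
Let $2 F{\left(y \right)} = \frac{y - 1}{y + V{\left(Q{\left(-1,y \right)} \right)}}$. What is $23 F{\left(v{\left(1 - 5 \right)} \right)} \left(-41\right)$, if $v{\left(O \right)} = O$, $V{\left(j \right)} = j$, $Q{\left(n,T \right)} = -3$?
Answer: $- \frac{4715}{14} \approx -336.79$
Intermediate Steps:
$F{\left(y \right)} = \frac{-1 + y}{2 \left(-3 + y\right)}$ ($F{\left(y \right)} = \frac{\left(y - 1\right) \frac{1}{y - 3}}{2} = \frac{\left(-1 + y\right) \frac{1}{-3 + y}}{2} = \frac{\frac{1}{-3 + y} \left(-1 + y\right)}{2} = \frac{-1 + y}{2 \left(-3 + y\right)}$)
$23 F{\left(v{\left(1 - 5 \right)} \right)} \left(-41\right) = 23 \frac{-1 + \left(1 - 5\right)}{2 \left(-3 + \left(1 - 5\right)\right)} \left(-41\right) = 23 \frac{-1 - 4}{2 \left(-3 - 4\right)} \left(-41\right) = 23 \cdot \frac{1}{2} \frac{1}{-7} \left(-5\right) \left(-41\right) = 23 \cdot \frac{1}{2} \left(- \frac{1}{7}\right) \left(-5\right) \left(-41\right) = 23 \cdot \frac{5}{14} \left(-41\right) = \frac{115}{14} \left(-41\right) = - \frac{4715}{14}$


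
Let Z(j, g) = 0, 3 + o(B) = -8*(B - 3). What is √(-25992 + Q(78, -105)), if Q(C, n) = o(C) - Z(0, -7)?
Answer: 3*I*√2955 ≈ 163.08*I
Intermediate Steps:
o(B) = 21 - 8*B (o(B) = -3 - 8*(B - 3) = -3 - 8*(-3 + B) = -3 + (24 - 8*B) = 21 - 8*B)
Q(C, n) = 21 - 8*C (Q(C, n) = (21 - 8*C) - 1*0 = (21 - 8*C) + 0 = 21 - 8*C)
√(-25992 + Q(78, -105)) = √(-25992 + (21 - 8*78)) = √(-25992 + (21 - 624)) = √(-25992 - 603) = √(-26595) = 3*I*√2955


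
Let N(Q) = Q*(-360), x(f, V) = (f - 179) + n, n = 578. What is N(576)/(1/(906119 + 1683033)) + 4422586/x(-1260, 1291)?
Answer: -66037047354358/123 ≈ -5.3689e+11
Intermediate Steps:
x(f, V) = 399 + f (x(f, V) = (f - 179) + 578 = (-179 + f) + 578 = 399 + f)
N(Q) = -360*Q
N(576)/(1/(906119 + 1683033)) + 4422586/x(-1260, 1291) = (-360*576)/(1/(906119 + 1683033)) + 4422586/(399 - 1260) = -207360/(1/2589152) + 4422586/(-861) = -207360/1/2589152 + 4422586*(-1/861) = -207360*2589152 - 631798/123 = -536886558720 - 631798/123 = -66037047354358/123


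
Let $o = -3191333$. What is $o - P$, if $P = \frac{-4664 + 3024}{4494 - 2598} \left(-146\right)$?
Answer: $- \frac{756375851}{237} \approx -3.1915 \cdot 10^{6}$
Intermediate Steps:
$P = \frac{29930}{237}$ ($P = - \frac{1640}{1896} \left(-146\right) = \left(-1640\right) \frac{1}{1896} \left(-146\right) = \left(- \frac{205}{237}\right) \left(-146\right) = \frac{29930}{237} \approx 126.29$)
$o - P = -3191333 - \frac{29930}{237} = - \frac{756375851}{237}$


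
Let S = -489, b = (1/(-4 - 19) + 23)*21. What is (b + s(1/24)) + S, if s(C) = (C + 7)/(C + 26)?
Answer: -95488/14375 ≈ -6.6426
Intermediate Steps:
b = 11088/23 (b = (1/(-23) + 23)*21 = (-1/23 + 23)*21 = (528/23)*21 = 11088/23 ≈ 482.09)
s(C) = (7 + C)/(26 + C)
(b + s(1/24)) + S = (11088/23 + (7 + 1/24)/(26 + 1/24)) - 489 = (11088/23 + (169/24)/(625/24)) - 489 = (11088/23 + (24/625)*(169/24)) - 489 = (11088/23 + 169/625) - 489 = 6933887/14375 - 489 = -95488/14375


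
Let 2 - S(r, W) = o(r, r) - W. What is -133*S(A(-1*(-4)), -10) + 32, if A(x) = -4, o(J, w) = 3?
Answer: 1495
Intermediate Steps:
S(r, W) = -1 + W (S(r, W) = 2 - (3 - W) = 2 + (-3 + W) = -1 + W)
-133*S(A(-1*(-4)), -10) + 32 = -133*(-1 - 10) + 32 = -133*(-11) + 32 = 1463 + 32 = 1495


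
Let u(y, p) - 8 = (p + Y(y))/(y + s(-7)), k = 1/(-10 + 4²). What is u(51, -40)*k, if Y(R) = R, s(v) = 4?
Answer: 41/30 ≈ 1.3667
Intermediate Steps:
k = ⅙ (k = 1/(-10 + 16) = 1/6 = ⅙ ≈ 0.16667)
u(y, p) = 8 + (p + y)/(4 + y) (u(y, p) = 8 + (p + y)/(y + 4) = 8 + (p + y)/(4 + y))
u(51, -40)*k = ((32 - 40 + 9*51)/(4 + 51))*(⅙) = ((32 - 40 + 459)/55)*(⅙) = ((1/55)*451)*(⅙) = (41/5)*(⅙) = 41/30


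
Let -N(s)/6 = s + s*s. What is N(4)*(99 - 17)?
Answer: -9840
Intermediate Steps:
N(s) = -6*s - 6*s² (N(s) = -6*(s + s*s) = -6*(s + s²) = -6*s - 6*s²)
N(4)*(99 - 17) = (-6*4*(1 + 4))*(99 - 17) = -6*4*5*82 = -120*82 = -9840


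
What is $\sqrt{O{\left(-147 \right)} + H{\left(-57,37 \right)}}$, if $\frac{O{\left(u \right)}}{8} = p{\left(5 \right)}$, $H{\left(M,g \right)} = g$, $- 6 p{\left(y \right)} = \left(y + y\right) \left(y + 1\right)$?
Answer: $i \sqrt{43} \approx 6.5574 i$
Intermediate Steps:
$p{\left(y \right)} = - \frac{y \left(1 + y\right)}{3}$ ($p{\left(y \right)} = - \frac{\left(y + y\right) \left(y + 1\right)}{6} = - \frac{2 y \left(1 + y\right)}{6} = - \frac{y \left(1 + y\right)}{3}$)
$O{\left(u \right)} = -80$ ($O{\left(u \right)} = 8 \left(\left(- \frac{1}{3}\right) 5 \left(1 + 5\right)\right) = 8 \left(\left(- \frac{1}{3}\right) 5 \cdot 6\right) = 8 \left(-10\right) = -80$)
$\sqrt{O{\left(-147 \right)} + H{\left(-57,37 \right)}} = \sqrt{-80 + 37} = \sqrt{-43} = i \sqrt{43}$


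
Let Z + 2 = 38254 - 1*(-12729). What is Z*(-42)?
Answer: -2141202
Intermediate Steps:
Z = 50981 (Z = -2 + (38254 - 1*(-12729)) = -2 + (38254 + 12729) = -2 + 50983 = 50981)
Z*(-42) = 50981*(-42) = -2141202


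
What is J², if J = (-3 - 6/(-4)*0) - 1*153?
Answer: 24336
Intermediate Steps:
J = -156 (J = (-3 - 6*(-¼)*0) - 153 = (-3 + (3/2)*0) - 153 = (-3 + 0) - 153 = -3 - 153 = -156)
J² = (-156)² = 24336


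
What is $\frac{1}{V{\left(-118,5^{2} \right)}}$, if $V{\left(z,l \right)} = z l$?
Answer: $- \frac{1}{2950} \approx -0.00033898$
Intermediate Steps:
$V{\left(z,l \right)} = l z$
$\frac{1}{V{\left(-118,5^{2} \right)}} = \frac{1}{5^{2} \left(-118\right)} = \frac{1}{25 \left(-118\right)} = \frac{1}{-2950} = - \frac{1}{2950}$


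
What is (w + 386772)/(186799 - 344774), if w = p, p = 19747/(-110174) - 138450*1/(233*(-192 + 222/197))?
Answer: -28270468845241/11546837514150 ≈ -2.4483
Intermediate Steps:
p = 15225529943/5189589894 (p = 19747*(-1/110174) - 138450*1/(233*(-192 + 222*(1/197))) = -637/3554 - 138450*1/(233*(-192 + 222/197)) = -637/3554 - 138450/(233*(-37602/197)) = -637/3554 - 138450/(-8761266/197) = -637/3554 - 138450*(-197/8761266) = -637/3554 + 4545775/1460211 = 15225529943/5189589894 ≈ 2.9339)
w = 15225529943/5189589894 ≈ 2.9339
(w + 386772)/(186799 - 344774) = (15225529943/5189589894 + 386772)/(186799 - 344774) = (2007203288012111/5189589894)/(-157975) = (2007203288012111/5189589894)*(-1/157975) = -28270468845241/11546837514150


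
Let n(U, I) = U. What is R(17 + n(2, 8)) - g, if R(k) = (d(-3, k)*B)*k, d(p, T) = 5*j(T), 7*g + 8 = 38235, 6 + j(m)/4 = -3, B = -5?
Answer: 11639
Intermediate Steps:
j(m) = -36 (j(m) = -24 + 4*(-3) = -24 - 12 = -36)
g = 5461 (g = -8/7 + (⅐)*38235 = -8/7 + 38235/7 = 5461)
d(p, T) = -180 (d(p, T) = 5*(-36) = -180)
R(k) = 900*k (R(k) = (-180*(-5))*k = 900*k)
R(17 + n(2, 8)) - g = 900*(17 + 2) - 1*5461 = 900*19 - 5461 = 17100 - 5461 = 11639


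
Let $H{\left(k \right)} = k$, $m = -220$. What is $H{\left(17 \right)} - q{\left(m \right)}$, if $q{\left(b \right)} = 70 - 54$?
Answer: $1$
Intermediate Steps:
$q{\left(b \right)} = 16$ ($q{\left(b \right)} = 70 - 54 = 16$)
$H{\left(17 \right)} - q{\left(m \right)} = 17 - 16 = 1$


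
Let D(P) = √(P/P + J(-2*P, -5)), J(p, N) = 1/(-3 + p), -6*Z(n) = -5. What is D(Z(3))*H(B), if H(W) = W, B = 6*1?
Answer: 3*√154/7 ≈ 5.3184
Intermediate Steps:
Z(n) = ⅚ (Z(n) = -⅙*(-5) = ⅚)
B = 6
D(P) = √(1 + 1/(-3 - 2*P)) (D(P) = √(P/P + 1/(-3 - 2*P)) = √(1 + 1/(-3 - 2*P)))
D(Z(3))*H(B) = (√2*√((1 + ⅚)/(3 + 2*(⅚))))*6 = (√2*√((11/6)/(3 + 5/3)))*6 = (√2*√((11/6)/(14/3)))*6 = (√2*√((3/14)*(11/6)))*6 = (√2*√(11/28))*6 = (√2*(√77/14))*6 = (√154/14)*6 = 3*√154/7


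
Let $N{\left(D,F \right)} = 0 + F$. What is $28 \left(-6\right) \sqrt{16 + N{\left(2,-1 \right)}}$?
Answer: $- 168 \sqrt{15} \approx -650.66$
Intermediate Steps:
$N{\left(D,F \right)} = F$
$28 \left(-6\right) \sqrt{16 + N{\left(2,-1 \right)}} = 28 \left(-6\right) \sqrt{16 - 1} = - 168 \sqrt{15}$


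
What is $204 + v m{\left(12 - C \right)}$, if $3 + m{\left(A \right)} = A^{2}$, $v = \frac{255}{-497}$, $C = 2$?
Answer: $\frac{76653}{497} \approx 154.23$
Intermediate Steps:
$v = - \frac{255}{497}$ ($v = 255 \left(- \frac{1}{497}\right) = - \frac{255}{497} \approx -0.51308$)
$m{\left(A \right)} = -3 + A^{2}$
$204 + v m{\left(12 - C \right)} = 204 - \frac{255 \left(-3 + \left(12 - 2\right)^{2}\right)}{497} = 204 - \frac{255 \left(-3 + 10^{2}\right)}{497} = 204 - \frac{255 \left(-3 + 100\right)}{497} = 204 - \frac{24735}{497} = \frac{76653}{497}$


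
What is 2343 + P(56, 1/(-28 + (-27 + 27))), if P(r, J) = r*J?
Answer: 2341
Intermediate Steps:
P(r, J) = J*r
2343 + P(56, 1/(-28 + (-27 + 27))) = 2343 + 56/(-28 + (-27 + 27)) = 2343 + 56/(-28 + 0) = 2343 + 56/(-28) = 2343 - 1/28*56 = 2343 - 2 = 2341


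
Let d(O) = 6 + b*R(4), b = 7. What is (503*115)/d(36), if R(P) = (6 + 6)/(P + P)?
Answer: 115690/33 ≈ 3505.8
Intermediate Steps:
R(P) = 6/P (R(P) = 12/((2*P)) = 12*(1/(2*P)) = 6/P)
d(O) = 33/2 (d(O) = 6 + 7*(6/4) = 6 + 7*(6*(1/4)) = 6 + 7*(3/2) = 6 + 21/2 = 33/2)
(503*115)/d(36) = (503*115)/(33/2) = 57845*(2/33) = 115690/33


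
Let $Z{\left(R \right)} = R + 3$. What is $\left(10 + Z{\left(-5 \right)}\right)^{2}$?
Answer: $64$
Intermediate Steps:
$Z{\left(R \right)} = 3 + R$
$\left(10 + Z{\left(-5 \right)}\right)^{2} = \left(10 + \left(3 - 5\right)\right)^{2} = \left(10 - 2\right)^{2} = 8^{2} = 64$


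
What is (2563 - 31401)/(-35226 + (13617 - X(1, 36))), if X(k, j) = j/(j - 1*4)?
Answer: 230704/172881 ≈ 1.3345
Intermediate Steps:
X(k, j) = j/(-4 + j) (X(k, j) = j/(j - 4) = j/(-4 + j))
(2563 - 31401)/(-35226 + (13617 - X(1, 36))) = (2563 - 31401)/(-35226 + (13617 - 36/(-4 + 36))) = -28838/(-35226 + (13617 - 36/32)) = -28838/(-35226 + (13617 - 1*9/8)) = -28838/(-35226 + (13617 - 9/8)) = -28838/(-35226 + 108927/8) = -28838/(-172881/8) = -28838*(-8/172881) = 230704/172881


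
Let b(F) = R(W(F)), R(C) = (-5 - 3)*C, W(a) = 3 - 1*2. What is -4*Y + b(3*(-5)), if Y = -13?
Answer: 44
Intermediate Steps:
W(a) = 1 (W(a) = 3 - 2 = 1)
R(C) = -8*C
b(F) = -8 (b(F) = -8*1 = -8)
-4*Y + b(3*(-5)) = -4*(-13) - 8 = 52 - 8 = 44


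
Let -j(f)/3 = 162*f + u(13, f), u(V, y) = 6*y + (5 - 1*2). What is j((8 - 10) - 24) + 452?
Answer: 13547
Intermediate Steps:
u(V, y) = 3 + 6*y (u(V, y) = 6*y + (5 - 2) = 6*y + 3 = 3 + 6*y)
j(f) = -9 - 504*f (j(f) = -3*(162*f + (3 + 6*f)) = -3*(3 + 168*f) = -9 - 504*f)
j((8 - 10) - 24) + 452 = (-9 - 504*((8 - 10) - 24)) + 452 = (-9 - 504*(-2 - 24)) + 452 = (-9 - 504*(-26)) + 452 = (-9 + 13104) + 452 = 13095 + 452 = 13547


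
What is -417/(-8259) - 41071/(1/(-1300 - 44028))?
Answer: 5125167291003/2753 ≈ 1.8617e+9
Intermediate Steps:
-417/(-8259) - 41071/(1/(-1300 - 44028)) = -417*(-1/8259) - 41071/(1/(-45328)) = 139/2753 - 41071/(-1/45328) = 139/2753 - 41071*(-45328) = 139/2753 + 1861666288 = 5125167291003/2753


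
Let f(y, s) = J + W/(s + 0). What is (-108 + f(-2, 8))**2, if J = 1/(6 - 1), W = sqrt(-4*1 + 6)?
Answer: 9296697/800 - 539*sqrt(2)/20 ≈ 11583.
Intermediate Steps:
W = sqrt(2) (W = sqrt(-4 + 6) = sqrt(2) ≈ 1.4142)
J = 1/5 ≈ 0.20000
f(y, s) = 1/5 + sqrt(2)/s (f(y, s) = 1/5 + sqrt(2)/(s + 0) = 1/5 + sqrt(2)/s)
(-108 + f(-2, 8))**2 = (-108 + (sqrt(2) + (1/5)*8)/8)**2 = (-108 + (sqrt(2) + 8/5)/8)**2 = (-108 + (8/5 + sqrt(2))/8)**2 = (-108 + (1/5 + sqrt(2)/8))**2 = (-539/5 + sqrt(2)/8)**2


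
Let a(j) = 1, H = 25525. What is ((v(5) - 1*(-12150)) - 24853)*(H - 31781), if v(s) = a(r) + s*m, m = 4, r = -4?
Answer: 79338592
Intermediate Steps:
v(s) = 1 + 4*s (v(s) = 1 + s*4 = 1 + 4*s)
((v(5) - 1*(-12150)) - 24853)*(H - 31781) = (((1 + 4*5) - 1*(-12150)) - 24853)*(25525 - 31781) = (((1 + 20) + 12150) - 24853)*(-6256) = ((21 + 12150) - 24853)*(-6256) = (12171 - 24853)*(-6256) = -12682*(-6256) = 79338592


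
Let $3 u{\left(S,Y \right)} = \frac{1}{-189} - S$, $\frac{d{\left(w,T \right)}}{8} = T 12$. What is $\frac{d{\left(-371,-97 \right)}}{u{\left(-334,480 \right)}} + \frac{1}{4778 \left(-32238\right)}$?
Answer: $- \frac{813280318799381}{9723343477500} \approx -83.642$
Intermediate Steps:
$d{\left(w,T \right)} = 96 T$ ($d{\left(w,T \right)} = 8 T 12 = 8 \cdot 12 T = 96 T$)
$u{\left(S,Y \right)} = - \frac{1}{567} - \frac{S}{3}$ ($u{\left(S,Y \right)} = \frac{\frac{1}{-189} - S}{3} = \frac{- \frac{1}{189} - S}{3} = - \frac{1}{567} - \frac{S}{3}$)
$\frac{d{\left(-371,-97 \right)}}{u{\left(-334,480 \right)}} + \frac{1}{4778 \left(-32238\right)} = \frac{96 \left(-97\right)}{- \frac{1}{567} - - \frac{334}{3}} + \frac{1}{4778 \left(-32238\right)} = - \frac{9312}{- \frac{1}{567} + \frac{334}{3}} + \frac{1}{4778} \left(- \frac{1}{32238}\right) = - \frac{9312}{\frac{63125}{567}} - \frac{1}{154033164} = \left(-9312\right) \frac{567}{63125} - \frac{1}{154033164} = - \frac{5279904}{63125} - \frac{1}{154033164} = - \frac{813280318799381}{9723343477500}$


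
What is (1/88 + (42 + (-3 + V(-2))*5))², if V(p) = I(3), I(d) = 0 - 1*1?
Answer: 3751969/7744 ≈ 484.50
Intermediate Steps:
I(d) = -1 (I(d) = 0 - 1 = -1)
V(p) = -1
(1/88 + (42 + (-3 + V(-2))*5))² = (1/88 + (42 + (-3 - 1)*5))² = (1/88 + (42 - 4*5))² = (1/88 + (42 - 20))² = (1/88 + 22)² = (1937/88)² = 3751969/7744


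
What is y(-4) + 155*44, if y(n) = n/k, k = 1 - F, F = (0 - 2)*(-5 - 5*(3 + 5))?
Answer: 606984/89 ≈ 6820.0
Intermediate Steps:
F = 90 (F = -2*(-5 - 5*8) = -2*(-5 - 40) = -2*(-45) = 90)
k = -89 (k = 1 - 1*90 = 1 - 90 = -89)
y(n) = -n/89 (y(n) = n/(-89) = n*(-1/89) = -n/89)
y(-4) + 155*44 = -1/89*(-4) + 155*44 = 4/89 + 6820 = 606984/89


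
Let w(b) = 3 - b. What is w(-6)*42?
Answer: 378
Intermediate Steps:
w(-6)*42 = (3 - 1*(-6))*42 = (3 + 6)*42 = 9*42 = 378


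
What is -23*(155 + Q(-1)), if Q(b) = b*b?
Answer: -3588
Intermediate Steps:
Q(b) = b²
-23*(155 + Q(-1)) = -23*(155 + (-1)²) = -23*(155 + 1) = -23*156 = -3588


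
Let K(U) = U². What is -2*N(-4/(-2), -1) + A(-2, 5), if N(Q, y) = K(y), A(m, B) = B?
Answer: 3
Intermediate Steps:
N(Q, y) = y²
-2*N(-4/(-2), -1) + A(-2, 5) = -2*(-1)² + 5 = -2*1 + 5 = -2 + 5 = 3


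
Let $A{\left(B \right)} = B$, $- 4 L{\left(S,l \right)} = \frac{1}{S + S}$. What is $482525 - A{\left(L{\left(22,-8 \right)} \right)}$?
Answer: $\frac{84924401}{176} \approx 4.8253 \cdot 10^{5}$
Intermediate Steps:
$L{\left(S,l \right)} = - \frac{1}{8 S}$ ($L{\left(S,l \right)} = - \frac{1}{4 \left(S + S\right)} = - \frac{1}{4 \cdot 2 S} = - \frac{\frac{1}{2} \frac{1}{S}}{4} = - \frac{1}{8 S}$)
$482525 - A{\left(L{\left(22,-8 \right)} \right)} = 482525 - - \frac{1}{8 \cdot 22} = 482525 - \left(- \frac{1}{8}\right) \frac{1}{22} = 482525 - - \frac{1}{176} = 482525 + \frac{1}{176} = \frac{84924401}{176}$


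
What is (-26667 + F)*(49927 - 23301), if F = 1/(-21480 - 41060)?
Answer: -22202811411653/31270 ≈ -7.1004e+8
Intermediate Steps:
F = -1/62540 (F = 1/(-62540) = -1/62540 ≈ -1.5990e-5)
(-26667 + F)*(49927 - 23301) = (-26667 - 1/62540)*(49927 - 23301) = -1667754181/62540*26626 = -22202811411653/31270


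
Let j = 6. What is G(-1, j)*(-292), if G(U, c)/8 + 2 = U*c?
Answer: 18688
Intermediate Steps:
G(U, c) = -16 + 8*U*c (G(U, c) = -16 + 8*(U*c) = -16 + 8*U*c)
G(-1, j)*(-292) = (-16 + 8*(-1)*6)*(-292) = (-16 - 48)*(-292) = -64*(-292) = 18688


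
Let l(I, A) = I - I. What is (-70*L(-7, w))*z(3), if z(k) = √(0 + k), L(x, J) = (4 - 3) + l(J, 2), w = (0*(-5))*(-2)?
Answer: -70*√3 ≈ -121.24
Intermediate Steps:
l(I, A) = 0
w = 0 (w = 0*(-2) = 0)
L(x, J) = 1 (L(x, J) = (4 - 3) + 0 = 1 + 0 = 1)
z(k) = √k
(-70*L(-7, w))*z(3) = (-70*1)*√3 = -70*√3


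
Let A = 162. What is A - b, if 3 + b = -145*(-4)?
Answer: -415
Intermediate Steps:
b = 577 (b = -3 - 145*(-4) = -3 + 580 = 577)
A - b = 162 - 1*577 = 162 - 577 = -415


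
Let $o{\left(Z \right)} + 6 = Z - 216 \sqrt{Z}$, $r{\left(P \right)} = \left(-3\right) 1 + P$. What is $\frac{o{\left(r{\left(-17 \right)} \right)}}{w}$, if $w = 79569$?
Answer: $- \frac{26}{79569} - \frac{16 i \sqrt{5}}{2947} \approx -0.00032676 - 0.01214 i$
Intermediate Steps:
$r{\left(P \right)} = -3 + P$
$o{\left(Z \right)} = -6 + Z - 216 \sqrt{Z}$ ($o{\left(Z \right)} = -6 - \left(- Z + 216 \sqrt{Z}\right) = -6 + Z - 216 \sqrt{Z}$)
$\frac{o{\left(r{\left(-17 \right)} \right)}}{w} = \frac{-6 - 20 - 216 \sqrt{-3 - 17}}{79569} = \left(-6 - 20 - 216 \sqrt{-20}\right) \frac{1}{79569} = \left(-6 - 20 - 216 \cdot 2 i \sqrt{5}\right) \frac{1}{79569} = \left(-6 - 20 - 432 i \sqrt{5}\right) \frac{1}{79569} = \left(-26 - 432 i \sqrt{5}\right) \frac{1}{79569} = - \frac{26}{79569} - \frac{16 i \sqrt{5}}{2947}$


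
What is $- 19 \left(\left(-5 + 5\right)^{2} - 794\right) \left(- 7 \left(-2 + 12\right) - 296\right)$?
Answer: $-5521476$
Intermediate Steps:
$- 19 \left(\left(-5 + 5\right)^{2} - 794\right) \left(- 7 \left(-2 + 12\right) - 296\right) = - 19 \left(0^{2} - 794\right) \left(\left(-7\right) 10 - 296\right) = - 19 \left(0 - 794\right) \left(-70 - 296\right) = - 19 \left(\left(-794\right) \left(-366\right)\right) = \left(-19\right) 290604 = -5521476$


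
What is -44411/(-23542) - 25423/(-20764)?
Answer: 760329135/244413044 ≈ 3.1108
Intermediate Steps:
-44411/(-23542) - 25423/(-20764) = -44411*(-1/23542) - 25423*(-1/20764) = 44411/23542 + 25423/20764 = 760329135/244413044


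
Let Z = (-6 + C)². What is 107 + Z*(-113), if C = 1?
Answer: -2718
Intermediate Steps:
Z = 25 (Z = (-6 + 1)² = (-5)² = 25)
107 + Z*(-113) = 107 + 25*(-113) = 107 - 2825 = -2718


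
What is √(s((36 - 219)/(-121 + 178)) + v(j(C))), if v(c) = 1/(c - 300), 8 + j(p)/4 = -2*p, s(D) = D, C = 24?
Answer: I*√79605687/4978 ≈ 1.7923*I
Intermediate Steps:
j(p) = -32 - 8*p (j(p) = -32 + 4*(-2*p) = -32 - 8*p)
v(c) = 1/(-300 + c)
√(s((36 - 219)/(-121 + 178)) + v(j(C))) = √((36 - 219)/(-121 + 178) + 1/(-300 + (-32 - 8*24))) = √(-183/57 + 1/(-300 + (-32 - 192))) = √(-183*1/57 + 1/(-300 - 224)) = √(-61/19 + 1/(-524)) = √(-61/19 - 1/524) = √(-31983/9956) = I*√79605687/4978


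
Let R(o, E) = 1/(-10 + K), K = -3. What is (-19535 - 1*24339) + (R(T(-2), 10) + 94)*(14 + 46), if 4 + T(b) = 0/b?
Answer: -497102/13 ≈ -38239.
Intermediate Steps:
T(b) = -4 (T(b) = -4 + 0/b = -4 + 0 = -4)
R(o, E) = -1/13 (R(o, E) = 1/(-10 - 3) = 1/(-13) = -1/13)
(-19535 - 1*24339) + (R(T(-2), 10) + 94)*(14 + 46) = (-19535 - 1*24339) + (-1/13 + 94)*(14 + 46) = (-19535 - 24339) + (1221/13)*60 = -43874 + 73260/13 = -497102/13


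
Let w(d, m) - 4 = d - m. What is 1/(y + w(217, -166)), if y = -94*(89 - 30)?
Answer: -1/5159 ≈ -0.00019384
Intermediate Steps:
y = -5546 (y = -94*59 = -5546)
w(d, m) = 4 + d - m (w(d, m) = 4 + (d - m) = 4 + d - m)
1/(y + w(217, -166)) = 1/(-5546 + (4 + 217 - 1*(-166))) = 1/(-5546 + (4 + 217 + 166)) = 1/(-5546 + 387) = 1/(-5159) = -1/5159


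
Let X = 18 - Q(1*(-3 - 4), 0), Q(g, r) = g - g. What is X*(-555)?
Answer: -9990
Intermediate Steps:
Q(g, r) = 0
X = 18 (X = 18 - 1*0 = 18 + 0 = 18)
X*(-555) = 18*(-555) = -9990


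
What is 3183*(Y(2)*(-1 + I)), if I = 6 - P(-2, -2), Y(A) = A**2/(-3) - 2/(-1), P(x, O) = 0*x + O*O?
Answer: 2122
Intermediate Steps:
P(x, O) = O**2 (P(x, O) = 0 + O**2 = O**2)
Y(A) = 2 - A**2/3 (Y(A) = A**2*(-1/3) - 2*(-1) = -A**2/3 + 2 = 2 - A**2/3)
I = 2 (I = 6 - 1*(-2)**2 = 6 - 1*4 = 6 - 4 = 2)
3183*(Y(2)*(-1 + I)) = 3183*((2 - 1/3*2**2)*(-1 + 2)) = 3183*((2 - 1/3*4)*1) = 3183*((2 - 4/3)*1) = 3183*((2/3)*1) = 3183*(2/3) = 2122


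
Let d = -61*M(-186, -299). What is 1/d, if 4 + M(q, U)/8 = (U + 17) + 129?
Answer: 1/76616 ≈ 1.3052e-5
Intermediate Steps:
M(q, U) = 1136 + 8*U (M(q, U) = -32 + 8*((U + 17) + 129) = -32 + 8*((17 + U) + 129) = -32 + 8*(146 + U) = -32 + (1168 + 8*U) = 1136 + 8*U)
d = 76616 (d = -61*(1136 + 8*(-299)) = -61*(1136 - 2392) = -61*(-1256) = 76616)
1/d = 1/76616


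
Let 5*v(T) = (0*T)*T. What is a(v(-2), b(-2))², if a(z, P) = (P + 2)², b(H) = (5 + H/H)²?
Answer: 2085136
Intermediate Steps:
b(H) = 36 (b(H) = (5 + 1)² = 6² = 36)
v(T) = 0 (v(T) = ((0*T)*T)/5 = (0*T)/5 = (⅕)*0 = 0)
a(z, P) = (2 + P)²
a(v(-2), b(-2))² = ((2 + 36)²)² = (38²)² = 1444² = 2085136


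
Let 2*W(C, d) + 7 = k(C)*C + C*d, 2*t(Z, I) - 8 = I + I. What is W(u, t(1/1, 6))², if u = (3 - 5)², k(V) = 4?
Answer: 2401/4 ≈ 600.25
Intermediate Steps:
t(Z, I) = 4 + I (t(Z, I) = 4 + (I + I)/2 = 4 + (2*I)/2 = 4 + I)
u = 4 (u = (-2)² = 4)
W(C, d) = -7/2 + 2*C + C*d/2 (W(C, d) = -7/2 + (4*C + C*d)/2 = -7/2 + (2*C + C*d/2) = -7/2 + 2*C + C*d/2)
W(u, t(1/1, 6))² = (-7/2 + 2*4 + (½)*4*(4 + 6))² = (-7/2 + 8 + (½)*4*10)² = (-7/2 + 8 + 20)² = (49/2)² = 2401/4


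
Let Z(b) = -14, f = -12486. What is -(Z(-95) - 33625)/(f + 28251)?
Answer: 11213/5255 ≈ 2.1338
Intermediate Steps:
-(Z(-95) - 33625)/(f + 28251) = -(-14 - 33625)/(-12486 + 28251) = -(-33639)/15765 = -1*(-11213/5255) = 11213/5255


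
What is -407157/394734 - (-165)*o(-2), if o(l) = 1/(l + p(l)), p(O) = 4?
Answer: 5359733/65789 ≈ 81.469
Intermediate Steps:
o(l) = 1/(4 + l) (o(l) = 1/(l + 4) = 1/(4 + l))
-407157/394734 - (-165)*o(-2) = -407157/394734 - (-165)/(4 - 2) = -407157*1/394734 - (-165)/2 = -135719/131578 - (-165)/2 = -135719/131578 - 1*(-165/2) = -135719/131578 + 165/2 = 5359733/65789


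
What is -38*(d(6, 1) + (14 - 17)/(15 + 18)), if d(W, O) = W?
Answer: -2470/11 ≈ -224.55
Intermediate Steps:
-38*(d(6, 1) + (14 - 17)/(15 + 18)) = -38*(6 + (14 - 17)/(15 + 18)) = -38*(6 - 3/33) = -38*(6 - 3*1/33) = -38*(6 - 1/11) = -38*65/11 = -2470/11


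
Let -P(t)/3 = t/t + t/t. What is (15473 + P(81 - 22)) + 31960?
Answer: 47427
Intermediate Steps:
P(t) = -6 (P(t) = -3*(t/t + t/t) = -3*(1 + 1) = -3*2 = -6)
(15473 + P(81 - 22)) + 31960 = (15473 - 6) + 31960 = 15467 + 31960 = 47427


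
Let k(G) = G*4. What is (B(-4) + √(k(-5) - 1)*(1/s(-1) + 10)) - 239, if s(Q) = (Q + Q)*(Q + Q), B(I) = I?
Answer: -243 + 41*I*√21/4 ≈ -243.0 + 46.971*I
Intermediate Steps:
k(G) = 4*G
s(Q) = 4*Q² (s(Q) = (2*Q)*(2*Q) = 4*Q²)
(B(-4) + √(k(-5) - 1)*(1/s(-1) + 10)) - 239 = (-4 + √(4*(-5) - 1)*(1/(4*(-1)²) + 10)) - 239 = (-4 + √(-20 - 1)*(1/(4*1) + 10)) - 239 = (-4 + √(-21)*(1/4 + 10)) - 239 = (-4 + (I*√21)*(¼ + 10)) - 239 = (-4 + (I*√21)*(41/4)) - 239 = (-4 + 41*I*√21/4) - 239 = -243 + 41*I*√21/4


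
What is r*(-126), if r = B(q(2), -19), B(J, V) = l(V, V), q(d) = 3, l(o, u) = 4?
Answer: -504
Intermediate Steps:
B(J, V) = 4
r = 4
r*(-126) = 4*(-126) = -504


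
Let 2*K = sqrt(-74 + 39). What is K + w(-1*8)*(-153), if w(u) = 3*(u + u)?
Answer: 7344 + I*sqrt(35)/2 ≈ 7344.0 + 2.958*I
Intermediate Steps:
w(u) = 6*u (w(u) = 3*(2*u) = 6*u)
K = I*sqrt(35)/2 (K = sqrt(-74 + 39)/2 = sqrt(-35)/2 = (I*sqrt(35))/2 = I*sqrt(35)/2 ≈ 2.958*I)
K + w(-1*8)*(-153) = I*sqrt(35)/2 + (6*(-1*8))*(-153) = I*sqrt(35)/2 + (6*(-8))*(-153) = I*sqrt(35)/2 - 48*(-153) = I*sqrt(35)/2 + 7344 = 7344 + I*sqrt(35)/2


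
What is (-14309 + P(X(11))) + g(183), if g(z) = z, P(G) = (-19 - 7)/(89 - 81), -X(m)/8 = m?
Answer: -56517/4 ≈ -14129.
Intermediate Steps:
X(m) = -8*m
P(G) = -13/4 (P(G) = -26/8 = -26*1/8 = -13/4)
(-14309 + P(X(11))) + g(183) = (-14309 - 13/4) + 183 = -57249/4 + 183 = -56517/4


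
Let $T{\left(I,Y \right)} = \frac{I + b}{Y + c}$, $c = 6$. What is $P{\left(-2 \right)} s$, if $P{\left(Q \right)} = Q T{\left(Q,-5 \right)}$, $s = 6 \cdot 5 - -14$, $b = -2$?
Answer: $352$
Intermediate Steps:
$T{\left(I,Y \right)} = \frac{-2 + I}{6 + Y}$ ($T{\left(I,Y \right)} = \frac{I - 2}{Y + 6} = \frac{-2 + I}{6 + Y}$)
$s = 44$ ($s = 30 + 14 = 44$)
$P{\left(Q \right)} = Q \left(-2 + Q\right)$ ($P{\left(Q \right)} = Q \frac{-2 + Q}{6 - 5} = Q \frac{-2 + Q}{1} = Q 1 \left(-2 + Q\right) = Q \left(-2 + Q\right)$)
$P{\left(-2 \right)} s = - 2 \left(-2 - 2\right) 44 = \left(-2\right) \left(-4\right) 44 = 8 \cdot 44 = 352$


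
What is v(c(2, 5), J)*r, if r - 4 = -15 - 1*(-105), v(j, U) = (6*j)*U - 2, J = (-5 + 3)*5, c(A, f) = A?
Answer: -11468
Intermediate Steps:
J = -10 (J = -2*5 = -10)
v(j, U) = -2 + 6*U*j (v(j, U) = 6*U*j - 2 = -2 + 6*U*j)
r = 94 (r = 4 + (-15 - 1*(-105)) = 4 + (-15 + 105) = 4 + 90 = 94)
v(c(2, 5), J)*r = (-2 + 6*(-10)*2)*94 = (-2 - 120)*94 = -122*94 = -11468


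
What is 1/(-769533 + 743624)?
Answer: -1/25909 ≈ -3.8597e-5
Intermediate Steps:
1/(-769533 + 743624) = 1/(-25909) = -1/25909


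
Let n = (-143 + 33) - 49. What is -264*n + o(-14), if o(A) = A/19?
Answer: 797530/19 ≈ 41975.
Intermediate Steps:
n = -159 (n = -110 - 49 = -159)
o(A) = A/19 (o(A) = A*(1/19) = A/19)
-264*n + o(-14) = -264*(-159) + (1/19)*(-14) = 41976 - 14/19 = 797530/19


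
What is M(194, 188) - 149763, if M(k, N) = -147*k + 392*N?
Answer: -104585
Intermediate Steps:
M(194, 188) - 149763 = (-147*194 + 392*188) - 149763 = (-28518 + 73696) - 149763 = 45178 - 149763 = -104585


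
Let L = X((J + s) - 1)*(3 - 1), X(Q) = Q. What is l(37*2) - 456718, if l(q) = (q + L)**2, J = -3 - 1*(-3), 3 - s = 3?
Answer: -451534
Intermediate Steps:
s = 0 (s = 3 - 1*3 = 3 - 3 = 0)
J = 0 (J = -3 + 3 = 0)
L = -2 (L = ((0 + 0) - 1)*(3 - 1) = (0 - 1)*2 = -1*2 = -2)
l(q) = (-2 + q)**2 (l(q) = (q - 2)**2 = (-2 + q)**2)
l(37*2) - 456718 = (-2 + 37*2)**2 - 456718 = (-2 + 74)**2 - 456718 = 72**2 - 456718 = 5184 - 456718 = -451534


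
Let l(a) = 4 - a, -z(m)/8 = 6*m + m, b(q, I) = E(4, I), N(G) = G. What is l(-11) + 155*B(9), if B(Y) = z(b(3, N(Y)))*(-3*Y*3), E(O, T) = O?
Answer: 2812335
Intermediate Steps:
b(q, I) = 4
z(m) = -56*m (z(m) = -8*(6*m + m) = -56*m)
B(Y) = 2016*Y (B(Y) = (-56*4)*(-3*Y*3) = -(-2016)*Y = 2016*Y)
l(-11) + 155*B(9) = (4 - 1*(-11)) + 155*(2016*9) = (4 + 11) + 155*18144 = 15 + 2812320 = 2812335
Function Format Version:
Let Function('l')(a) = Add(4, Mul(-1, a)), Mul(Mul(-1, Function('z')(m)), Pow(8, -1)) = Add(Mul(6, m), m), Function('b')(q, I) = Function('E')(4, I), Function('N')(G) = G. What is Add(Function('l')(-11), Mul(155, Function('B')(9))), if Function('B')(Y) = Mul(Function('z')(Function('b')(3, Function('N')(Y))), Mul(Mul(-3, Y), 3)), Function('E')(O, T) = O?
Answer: 2812335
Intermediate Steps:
Function('b')(q, I) = 4
Function('z')(m) = Mul(-56, m) (Function('z')(m) = Mul(-8, Add(Mul(6, m), m)) = Mul(-8, Mul(7, m)) = Mul(-56, m))
Function('B')(Y) = Mul(2016, Y) (Function('B')(Y) = Mul(Mul(-56, 4), Mul(Mul(-3, Y), 3)) = Mul(-224, Mul(-9, Y)) = Mul(2016, Y))
Add(Function('l')(-11), Mul(155, Function('B')(9))) = Add(Add(4, Mul(-1, -11)), Mul(155, Mul(2016, 9))) = Add(Add(4, 11), Mul(155, 18144)) = Add(15, 2812320) = 2812335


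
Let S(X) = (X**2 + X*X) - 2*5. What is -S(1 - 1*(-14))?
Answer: -440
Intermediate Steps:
S(X) = -10 + 2*X**2 (S(X) = (X**2 + X**2) - 10 = 2*X**2 - 10 = -10 + 2*X**2)
-S(1 - 1*(-14)) = -(-10 + 2*(1 - 1*(-14))**2) = -(-10 + 2*(1 + 14)**2) = -(-10 + 2*15**2) = -(-10 + 2*225) = -(-10 + 450) = -1*440 = -440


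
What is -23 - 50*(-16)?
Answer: 777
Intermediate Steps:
-23 - 50*(-16) = -23 + 800 = 777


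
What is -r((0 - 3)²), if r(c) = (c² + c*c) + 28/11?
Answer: -1810/11 ≈ -164.55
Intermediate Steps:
r(c) = 28/11 + 2*c² (r(c) = (c² + c²) + 28*(1/11) = 2*c² + 28/11 = 28/11 + 2*c²)
-r((0 - 3)²) = -(28/11 + 2*((0 - 3)²)²) = -(28/11 + 2*((-3)²)²) = -(28/11 + 2*9²) = -(28/11 + 2*81) = -(28/11 + 162) = -1*1810/11 = -1810/11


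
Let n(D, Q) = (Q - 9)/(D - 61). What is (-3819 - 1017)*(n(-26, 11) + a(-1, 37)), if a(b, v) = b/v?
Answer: 259532/1073 ≈ 241.88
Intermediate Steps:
n(D, Q) = (-9 + Q)/(-61 + D)
(-3819 - 1017)*(n(-26, 11) + a(-1, 37)) = (-3819 - 1017)*((-9 + 11)/(-61 - 26) - 1/37) = -4836*(2/(-87) - 1*1/37) = -4836*(-1/87*2 - 1/37) = -4836*(-2/87 - 1/37) = -4836*(-161/3219) = 259532/1073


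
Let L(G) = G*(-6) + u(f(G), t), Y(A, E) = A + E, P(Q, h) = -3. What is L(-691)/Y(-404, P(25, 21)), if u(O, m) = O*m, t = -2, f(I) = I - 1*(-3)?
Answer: -502/37 ≈ -13.568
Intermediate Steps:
f(I) = 3 + I (f(I) = I + 3 = 3 + I)
L(G) = -6 - 8*G (L(G) = G*(-6) + (3 + G)*(-2) = -6*G + (-6 - 2*G) = -6 - 8*G)
L(-691)/Y(-404, P(25, 21)) = (-6 - 8*(-691))/(-404 - 3) = (-6 + 5528)/(-407) = 5522*(-1/407) = -502/37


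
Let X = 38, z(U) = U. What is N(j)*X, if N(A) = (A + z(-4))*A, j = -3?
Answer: 798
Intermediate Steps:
N(A) = A*(-4 + A) (N(A) = (A - 4)*A = (-4 + A)*A = A*(-4 + A))
N(j)*X = -3*(-4 - 3)*38 = -3*(-7)*38 = 21*38 = 798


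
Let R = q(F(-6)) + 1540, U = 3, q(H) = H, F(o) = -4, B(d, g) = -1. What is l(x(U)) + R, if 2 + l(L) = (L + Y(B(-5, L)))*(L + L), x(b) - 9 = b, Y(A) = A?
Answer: 1798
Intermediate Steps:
x(b) = 9 + b
R = 1536 (R = -4 + 1540 = 1536)
l(L) = -2 + 2*L*(-1 + L) (l(L) = -2 + (L - 1)*(L + L) = -2 + (-1 + L)*(2*L) = -2 + 2*L*(-1 + L))
l(x(U)) + R = (-2 - 2*(9 + 3) + 2*(9 + 3)**2) + 1536 = (-2 - 2*12 + 2*12**2) + 1536 = (-2 - 24 + 2*144) + 1536 = (-2 - 24 + 288) + 1536 = 262 + 1536 = 1798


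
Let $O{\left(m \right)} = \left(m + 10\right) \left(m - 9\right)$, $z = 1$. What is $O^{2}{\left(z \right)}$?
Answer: $7744$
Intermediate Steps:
$O{\left(m \right)} = \left(-9 + m\right) \left(10 + m\right)$ ($O{\left(m \right)} = \left(10 + m\right) \left(-9 + m\right) = \left(-9 + m\right) \left(10 + m\right)$)
$O^{2}{\left(z \right)} = \left(-90 + 1 + 1^{2}\right)^{2} = \left(-90 + 1 + 1\right)^{2} = \left(-88\right)^{2} = 7744$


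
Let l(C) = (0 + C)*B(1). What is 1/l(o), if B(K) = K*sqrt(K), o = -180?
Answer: -1/180 ≈ -0.0055556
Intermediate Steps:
B(K) = K**(3/2)
l(C) = C (l(C) = (0 + C)*1**(3/2) = C*1 = C)
1/l(o) = 1/(-180) = -1/180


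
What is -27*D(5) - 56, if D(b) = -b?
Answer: 79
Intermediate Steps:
-27*D(5) - 56 = -(-27)*5 - 56 = -27*(-5) - 56 = 135 - 56 = 79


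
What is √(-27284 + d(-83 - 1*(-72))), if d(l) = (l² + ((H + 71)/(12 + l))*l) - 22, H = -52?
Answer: I*√27394 ≈ 165.51*I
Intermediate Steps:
d(l) = -22 + l² + 19*l/(12 + l) (d(l) = (l² + ((-52 + 71)/(12 + l))*l) - 22 = (l² + (19/(12 + l))*l) - 22 = (l² + 19*l/(12 + l)) - 22 = -22 + l² + 19*l/(12 + l))
√(-27284 + d(-83 - 1*(-72))) = √(-27284 + (-264 + (-83 - 1*(-72))³ - 3*(-83 - 1*(-72)) + 12*(-83 - 1*(-72))²)/(12 + (-83 - 1*(-72)))) = √(-27284 + (-264 + (-83 + 72)³ - 3*(-83 + 72) + 12*(-83 + 72)²)/(12 + (-83 + 72))) = √(-27284 + (-264 + (-11)³ - 3*(-11) + 12*(-11)²)/(12 - 11)) = √(-27284 + (-264 - 1331 + 33 + 12*121)/1) = √(-27284 + 1*(-264 - 1331 + 33 + 1452)) = √(-27284 + 1*(-110)) = √(-27284 - 110) = √(-27394) = I*√27394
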